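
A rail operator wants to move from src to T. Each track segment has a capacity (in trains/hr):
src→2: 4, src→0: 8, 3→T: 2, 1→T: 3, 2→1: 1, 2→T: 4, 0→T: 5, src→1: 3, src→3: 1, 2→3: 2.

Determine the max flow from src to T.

13

Augment src→2→T: bottleneck 4. Total 4.
Augment src→3→T: bottleneck 1. Total 5.
Augment src→0→T: bottleneck 5. Total 10.
Augment src→1→T: bottleneck 3. Total 13.
No augmenting path remains in the residual graph.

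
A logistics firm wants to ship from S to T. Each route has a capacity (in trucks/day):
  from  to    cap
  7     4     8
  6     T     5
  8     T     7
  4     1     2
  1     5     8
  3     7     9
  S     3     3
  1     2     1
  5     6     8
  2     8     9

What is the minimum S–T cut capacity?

Max flow = 2 (via 1 augmenting path).
In the residual at optimum, the set reachable from S is {3, 4, 7, S}.
Cut edges: 4→1 (cap 2). Sum = 2.

2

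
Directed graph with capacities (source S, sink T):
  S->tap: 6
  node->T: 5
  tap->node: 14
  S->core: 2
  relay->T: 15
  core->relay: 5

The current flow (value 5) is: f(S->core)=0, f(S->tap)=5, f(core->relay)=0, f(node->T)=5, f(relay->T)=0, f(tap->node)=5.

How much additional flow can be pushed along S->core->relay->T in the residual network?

Residual capacities along the path: S->core: 2, core->relay: 5, relay->T: 15.
Minimum is 2.

2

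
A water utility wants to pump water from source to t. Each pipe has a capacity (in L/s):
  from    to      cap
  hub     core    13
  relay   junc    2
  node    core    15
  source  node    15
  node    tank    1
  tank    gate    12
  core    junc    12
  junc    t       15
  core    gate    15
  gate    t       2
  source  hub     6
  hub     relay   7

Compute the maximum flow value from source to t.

Augment source→hub→relay→junc→t: bottleneck 2. Total 2.
Augment source→hub→core→junc→t: bottleneck 4. Total 6.
Augment source→node→core→junc→t: bottleneck 8. Total 14.
Augment source→node→core→gate→t: bottleneck 2. Total 16.
No augmenting path remains in the residual graph.

16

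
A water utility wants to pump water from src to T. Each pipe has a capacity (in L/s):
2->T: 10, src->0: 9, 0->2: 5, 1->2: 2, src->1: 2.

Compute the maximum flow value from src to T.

Augment src->1->2->T: bottleneck 2. Total 2.
Augment src->0->2->T: bottleneck 5. Total 7.
No augmenting path remains in the residual graph.

7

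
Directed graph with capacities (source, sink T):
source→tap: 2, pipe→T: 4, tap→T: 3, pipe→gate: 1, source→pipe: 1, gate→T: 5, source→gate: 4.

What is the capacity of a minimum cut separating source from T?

Max flow = 7 (via 3 augmenting paths).
In the residual at optimum, the set reachable from source is {source}.
Cut edges: source→pipe (cap 1), source→tap (cap 2), source→gate (cap 4). Sum = 7.

7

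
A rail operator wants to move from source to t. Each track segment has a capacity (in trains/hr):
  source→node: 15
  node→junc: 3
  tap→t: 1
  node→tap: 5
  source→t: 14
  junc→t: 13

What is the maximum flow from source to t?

Augment source→t: bottleneck 14. Total 14.
Augment source→node→tap→t: bottleneck 1. Total 15.
Augment source→node→junc→t: bottleneck 3. Total 18.
No augmenting path remains in the residual graph.

18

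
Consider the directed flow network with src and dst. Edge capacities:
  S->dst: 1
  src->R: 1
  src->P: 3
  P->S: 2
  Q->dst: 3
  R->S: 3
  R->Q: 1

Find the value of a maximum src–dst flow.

2

Augment src->P->S->dst: bottleneck 1. Total 1.
Augment src->R->Q->dst: bottleneck 1. Total 2.
No augmenting path remains in the residual graph.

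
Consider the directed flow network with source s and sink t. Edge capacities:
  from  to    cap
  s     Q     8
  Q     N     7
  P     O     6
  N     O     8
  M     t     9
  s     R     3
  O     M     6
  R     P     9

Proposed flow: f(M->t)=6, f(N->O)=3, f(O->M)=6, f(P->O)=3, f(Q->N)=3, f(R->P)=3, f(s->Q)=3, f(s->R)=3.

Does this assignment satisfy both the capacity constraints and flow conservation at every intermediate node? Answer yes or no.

Every edge has 0 ≤ f(e) ≤ cap(e).
At each intermediate node, inflow equals outflow.

Yes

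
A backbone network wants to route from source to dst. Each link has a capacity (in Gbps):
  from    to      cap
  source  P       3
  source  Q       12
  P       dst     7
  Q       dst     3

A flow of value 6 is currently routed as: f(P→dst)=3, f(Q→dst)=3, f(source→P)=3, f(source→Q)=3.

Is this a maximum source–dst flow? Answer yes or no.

Yes

Residual reachable from source: {Q, source}; dst is not reachable.
Saturated cut: source→P, Q→dst with total capacity 6 = current flow value. Flow is maximum.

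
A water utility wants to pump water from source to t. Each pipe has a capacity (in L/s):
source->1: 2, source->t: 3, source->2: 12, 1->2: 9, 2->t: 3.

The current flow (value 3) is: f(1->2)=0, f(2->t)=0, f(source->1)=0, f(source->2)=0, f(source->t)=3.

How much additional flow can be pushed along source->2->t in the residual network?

Residual capacities along the path: source->2: 12, 2->t: 3.
Minimum is 3.

3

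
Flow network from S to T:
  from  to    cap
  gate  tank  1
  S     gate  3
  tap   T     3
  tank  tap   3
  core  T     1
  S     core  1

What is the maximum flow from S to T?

Augment S→core→T: bottleneck 1. Total 1.
Augment S→gate→tank→tap→T: bottleneck 1. Total 2.
No augmenting path remains in the residual graph.

2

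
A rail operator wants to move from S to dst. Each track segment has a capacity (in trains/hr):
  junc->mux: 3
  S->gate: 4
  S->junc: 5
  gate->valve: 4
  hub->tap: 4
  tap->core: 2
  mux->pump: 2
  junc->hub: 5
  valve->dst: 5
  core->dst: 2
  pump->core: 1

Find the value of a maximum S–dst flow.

Augment S->gate->valve->dst: bottleneck 4. Total 4.
Augment S->junc->mux->pump->core->dst: bottleneck 1. Total 5.
Augment S->junc->hub->tap->core->dst: bottleneck 1. Total 6.
No augmenting path remains in the residual graph.

6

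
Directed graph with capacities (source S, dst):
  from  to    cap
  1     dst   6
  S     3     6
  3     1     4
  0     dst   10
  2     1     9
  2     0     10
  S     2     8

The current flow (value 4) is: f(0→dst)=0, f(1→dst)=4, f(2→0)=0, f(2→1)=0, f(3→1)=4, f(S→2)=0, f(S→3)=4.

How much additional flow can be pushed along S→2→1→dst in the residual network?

2

Residual capacities along the path: S→2: 8, 2→1: 9, 1→dst: 2.
Minimum is 2.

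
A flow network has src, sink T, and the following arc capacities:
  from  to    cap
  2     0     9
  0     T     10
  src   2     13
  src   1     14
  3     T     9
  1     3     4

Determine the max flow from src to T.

13

Augment src->2->0->T: bottleneck 9. Total 9.
Augment src->1->3->T: bottleneck 4. Total 13.
No augmenting path remains in the residual graph.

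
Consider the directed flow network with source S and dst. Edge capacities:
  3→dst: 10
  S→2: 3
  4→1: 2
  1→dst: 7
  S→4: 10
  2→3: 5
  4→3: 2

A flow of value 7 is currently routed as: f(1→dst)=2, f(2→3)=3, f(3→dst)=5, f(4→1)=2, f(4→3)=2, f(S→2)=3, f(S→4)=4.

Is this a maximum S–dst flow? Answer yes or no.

Residual reachable from S: {4, S}; dst is not reachable.
Saturated cut: S→2, 4→1, 4→3 with total capacity 7 = current flow value. Flow is maximum.

Yes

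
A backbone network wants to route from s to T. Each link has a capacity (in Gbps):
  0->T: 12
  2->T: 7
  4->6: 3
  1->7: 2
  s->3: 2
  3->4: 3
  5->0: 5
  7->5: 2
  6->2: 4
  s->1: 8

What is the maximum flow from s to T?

Augment s->3->4->6->2->T: bottleneck 2. Total 2.
Augment s->1->7->5->0->T: bottleneck 2. Total 4.
No augmenting path remains in the residual graph.

4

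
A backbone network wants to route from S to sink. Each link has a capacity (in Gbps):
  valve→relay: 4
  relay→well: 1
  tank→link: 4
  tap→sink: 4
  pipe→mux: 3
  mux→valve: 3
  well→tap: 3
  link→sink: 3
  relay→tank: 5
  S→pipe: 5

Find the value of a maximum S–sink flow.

Augment S→pipe→mux→valve→relay→well→tap→sink: bottleneck 1. Total 1.
Augment S→pipe→mux→valve→relay→tank→link→sink: bottleneck 2. Total 3.
No augmenting path remains in the residual graph.

3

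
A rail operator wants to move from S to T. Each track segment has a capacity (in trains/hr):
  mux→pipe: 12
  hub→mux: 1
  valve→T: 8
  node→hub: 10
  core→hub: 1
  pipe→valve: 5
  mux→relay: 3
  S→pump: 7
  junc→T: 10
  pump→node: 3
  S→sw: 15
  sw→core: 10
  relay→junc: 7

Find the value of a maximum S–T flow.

1

Augment S→pump→node→hub→mux→pipe→valve→T: bottleneck 1. Total 1.
No augmenting path remains in the residual graph.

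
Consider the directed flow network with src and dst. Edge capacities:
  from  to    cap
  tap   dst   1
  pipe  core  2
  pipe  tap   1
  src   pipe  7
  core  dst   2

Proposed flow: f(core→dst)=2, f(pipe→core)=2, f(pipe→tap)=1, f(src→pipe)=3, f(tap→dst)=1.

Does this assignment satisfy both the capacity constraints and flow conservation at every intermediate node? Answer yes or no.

Yes

Every edge has 0 ≤ f(e) ≤ cap(e).
At each intermediate node, inflow equals outflow.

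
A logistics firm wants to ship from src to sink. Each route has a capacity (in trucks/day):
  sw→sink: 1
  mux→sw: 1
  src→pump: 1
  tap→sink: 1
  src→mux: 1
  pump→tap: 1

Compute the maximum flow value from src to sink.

Augment src→pump→tap→sink: bottleneck 1. Total 1.
Augment src→mux→sw→sink: bottleneck 1. Total 2.
No augmenting path remains in the residual graph.

2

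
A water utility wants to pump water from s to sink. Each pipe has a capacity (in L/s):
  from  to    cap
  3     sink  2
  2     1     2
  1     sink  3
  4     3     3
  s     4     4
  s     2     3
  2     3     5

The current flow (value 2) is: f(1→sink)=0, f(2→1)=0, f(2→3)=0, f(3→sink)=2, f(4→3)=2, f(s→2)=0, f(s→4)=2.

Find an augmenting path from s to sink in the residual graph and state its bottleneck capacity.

s→2→1→sink, bottleneck 2

Residual along s→2→1→sink: s→2: 3, 2→1: 2, 1→sink: 3.
Bottleneck = min = 2.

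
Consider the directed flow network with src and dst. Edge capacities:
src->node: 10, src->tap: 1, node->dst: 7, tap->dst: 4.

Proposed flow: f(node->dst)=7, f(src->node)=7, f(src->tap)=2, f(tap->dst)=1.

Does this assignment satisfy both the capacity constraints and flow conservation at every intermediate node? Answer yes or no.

No

Capacity violated on src->tap: flow 2 > capacity 1.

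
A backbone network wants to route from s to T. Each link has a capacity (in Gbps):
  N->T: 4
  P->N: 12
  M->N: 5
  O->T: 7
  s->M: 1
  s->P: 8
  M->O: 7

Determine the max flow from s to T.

Augment s->P->N->T: bottleneck 4. Total 4.
Augment s->M->O->T: bottleneck 1. Total 5.
No augmenting path remains in the residual graph.

5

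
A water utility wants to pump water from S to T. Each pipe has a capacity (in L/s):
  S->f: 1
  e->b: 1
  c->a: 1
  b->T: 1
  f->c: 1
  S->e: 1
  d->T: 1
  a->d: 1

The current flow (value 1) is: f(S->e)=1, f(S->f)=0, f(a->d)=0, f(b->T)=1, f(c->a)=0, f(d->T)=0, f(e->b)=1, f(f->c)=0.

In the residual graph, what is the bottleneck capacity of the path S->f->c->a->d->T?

Residual capacities along the path: S->f: 1, f->c: 1, c->a: 1, a->d: 1, d->T: 1.
Minimum is 1.

1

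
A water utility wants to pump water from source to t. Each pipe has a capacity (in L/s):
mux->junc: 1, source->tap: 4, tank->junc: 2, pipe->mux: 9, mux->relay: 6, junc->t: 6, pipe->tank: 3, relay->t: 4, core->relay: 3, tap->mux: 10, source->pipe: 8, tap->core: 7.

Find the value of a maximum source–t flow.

7

Augment source->tap->core->relay->t: bottleneck 3. Total 3.
Augment source->tap->mux->relay->t: bottleneck 1. Total 4.
Augment source->pipe->mux->junc->t: bottleneck 1. Total 5.
Augment source->pipe->tank->junc->t: bottleneck 2. Total 7.
No augmenting path remains in the residual graph.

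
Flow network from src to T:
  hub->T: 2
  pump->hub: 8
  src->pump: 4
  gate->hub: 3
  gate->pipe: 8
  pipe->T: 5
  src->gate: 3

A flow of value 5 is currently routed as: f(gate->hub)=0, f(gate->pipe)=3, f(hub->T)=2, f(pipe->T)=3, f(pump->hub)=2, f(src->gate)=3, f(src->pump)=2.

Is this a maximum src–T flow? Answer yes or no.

Yes

Residual reachable from src: {hub, pump, src}; T is not reachable.
Saturated cut: src->gate, hub->T with total capacity 5 = current flow value. Flow is maximum.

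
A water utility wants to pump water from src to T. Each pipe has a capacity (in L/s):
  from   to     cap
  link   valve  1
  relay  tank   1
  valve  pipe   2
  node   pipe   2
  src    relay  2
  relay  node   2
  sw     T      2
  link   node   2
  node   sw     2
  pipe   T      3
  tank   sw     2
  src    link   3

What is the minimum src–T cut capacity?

5

Max flow = 5 (via 4 augmenting paths).
In the residual at optimum, the set reachable from src is {src}.
Cut edges: src→relay (cap 2), src→link (cap 3). Sum = 5.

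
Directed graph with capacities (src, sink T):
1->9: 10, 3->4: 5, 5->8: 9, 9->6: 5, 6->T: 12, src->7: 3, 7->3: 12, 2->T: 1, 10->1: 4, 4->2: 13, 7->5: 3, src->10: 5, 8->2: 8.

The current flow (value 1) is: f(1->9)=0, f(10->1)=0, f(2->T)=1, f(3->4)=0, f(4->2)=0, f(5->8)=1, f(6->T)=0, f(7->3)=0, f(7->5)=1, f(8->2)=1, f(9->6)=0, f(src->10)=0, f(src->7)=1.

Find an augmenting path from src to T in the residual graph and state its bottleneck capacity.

Residual along src->10->1->9->6->T: src->10: 5, 10->1: 4, 1->9: 10, 9->6: 5, 6->T: 12.
Bottleneck = min = 4.

src->10->1->9->6->T, bottleneck 4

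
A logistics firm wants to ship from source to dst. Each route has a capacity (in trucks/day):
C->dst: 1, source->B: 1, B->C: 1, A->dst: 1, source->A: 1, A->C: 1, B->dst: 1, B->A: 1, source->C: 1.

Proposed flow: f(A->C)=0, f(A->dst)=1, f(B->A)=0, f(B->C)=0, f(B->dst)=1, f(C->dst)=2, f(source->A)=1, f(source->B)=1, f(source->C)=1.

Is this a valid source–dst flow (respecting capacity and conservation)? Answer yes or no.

Capacity violated on C->dst: flow 2 > capacity 1.

No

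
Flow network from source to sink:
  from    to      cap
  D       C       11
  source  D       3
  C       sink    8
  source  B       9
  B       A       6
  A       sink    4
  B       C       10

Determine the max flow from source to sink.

12

Augment source→B→A→sink: bottleneck 4. Total 4.
Augment source→B→C→sink: bottleneck 5. Total 9.
Augment source→D→C→sink: bottleneck 3. Total 12.
No augmenting path remains in the residual graph.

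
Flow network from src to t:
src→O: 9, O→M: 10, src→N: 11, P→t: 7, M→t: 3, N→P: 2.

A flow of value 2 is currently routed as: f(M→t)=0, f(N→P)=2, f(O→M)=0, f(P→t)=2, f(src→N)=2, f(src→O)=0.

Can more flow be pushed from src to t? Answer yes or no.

Yes

Residual path src→O→M→t has bottleneck 3 > 0.
Pushing 3 along it raises the flow to 5, so the given flow is not maximum.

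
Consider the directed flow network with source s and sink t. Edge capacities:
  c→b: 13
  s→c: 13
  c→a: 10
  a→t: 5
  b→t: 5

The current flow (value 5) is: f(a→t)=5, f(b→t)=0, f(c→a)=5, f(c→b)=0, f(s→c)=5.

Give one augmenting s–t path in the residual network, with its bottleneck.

s→c→b→t, bottleneck 5

Residual along s→c→b→t: s→c: 8, c→b: 13, b→t: 5.
Bottleneck = min = 5.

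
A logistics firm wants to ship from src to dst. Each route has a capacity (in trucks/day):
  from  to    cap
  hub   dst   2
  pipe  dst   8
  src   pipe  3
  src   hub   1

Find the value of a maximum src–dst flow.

4

Augment src->hub->dst: bottleneck 1. Total 1.
Augment src->pipe->dst: bottleneck 3. Total 4.
No augmenting path remains in the residual graph.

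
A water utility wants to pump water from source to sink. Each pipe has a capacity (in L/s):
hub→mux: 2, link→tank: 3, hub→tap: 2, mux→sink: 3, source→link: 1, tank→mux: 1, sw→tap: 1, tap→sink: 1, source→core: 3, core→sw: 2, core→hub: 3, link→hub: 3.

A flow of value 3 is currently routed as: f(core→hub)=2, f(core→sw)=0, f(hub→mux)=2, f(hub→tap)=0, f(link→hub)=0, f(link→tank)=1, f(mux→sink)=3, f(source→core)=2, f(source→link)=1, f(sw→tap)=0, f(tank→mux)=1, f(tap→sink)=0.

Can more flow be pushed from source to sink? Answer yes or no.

Residual path source→core→hub→tap→sink has bottleneck 1 > 0.
Pushing 1 along it raises the flow to 4, so the given flow is not maximum.

Yes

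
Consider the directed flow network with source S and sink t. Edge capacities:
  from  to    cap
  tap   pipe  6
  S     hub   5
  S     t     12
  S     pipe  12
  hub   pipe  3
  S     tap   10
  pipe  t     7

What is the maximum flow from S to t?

Augment S→t: bottleneck 12. Total 12.
Augment S→pipe→t: bottleneck 7. Total 19.
No augmenting path remains in the residual graph.

19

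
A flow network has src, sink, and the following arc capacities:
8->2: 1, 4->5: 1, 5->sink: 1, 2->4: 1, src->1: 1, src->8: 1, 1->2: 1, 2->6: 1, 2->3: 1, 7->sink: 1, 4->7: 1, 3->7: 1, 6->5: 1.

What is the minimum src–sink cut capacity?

Max flow = 2 (via 2 augmenting paths).
In the residual at optimum, the set reachable from src is {src}.
Cut edges: src->8 (cap 1), src->1 (cap 1). Sum = 2.

2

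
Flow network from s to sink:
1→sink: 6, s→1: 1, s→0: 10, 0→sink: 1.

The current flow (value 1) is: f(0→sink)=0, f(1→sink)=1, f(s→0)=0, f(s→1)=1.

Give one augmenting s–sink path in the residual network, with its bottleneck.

Residual along s→0→sink: s→0: 10, 0→sink: 1.
Bottleneck = min = 1.

s→0→sink, bottleneck 1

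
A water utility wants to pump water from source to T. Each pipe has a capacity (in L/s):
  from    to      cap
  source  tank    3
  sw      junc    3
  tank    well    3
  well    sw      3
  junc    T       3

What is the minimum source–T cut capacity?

Max flow = 3 (via 1 augmenting path).
In the residual at optimum, the set reachable from source is {source}.
Cut edges: source->tank (cap 3). Sum = 3.

3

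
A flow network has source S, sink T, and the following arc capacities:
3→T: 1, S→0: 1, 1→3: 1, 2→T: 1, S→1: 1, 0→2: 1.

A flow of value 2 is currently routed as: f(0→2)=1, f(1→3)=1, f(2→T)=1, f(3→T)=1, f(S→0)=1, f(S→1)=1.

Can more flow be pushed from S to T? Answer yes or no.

Residual reachable from S: {S}; T is not reachable.
Saturated cut: S→0, S→1 with total capacity 2 = current flow value. Flow is maximum.

No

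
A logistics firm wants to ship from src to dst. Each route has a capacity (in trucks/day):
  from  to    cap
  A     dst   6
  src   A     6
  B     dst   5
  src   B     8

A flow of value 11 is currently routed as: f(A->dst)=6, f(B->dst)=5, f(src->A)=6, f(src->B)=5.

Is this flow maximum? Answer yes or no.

Residual reachable from src: {B, src}; dst is not reachable.
Saturated cut: src->A, B->dst with total capacity 11 = current flow value. Flow is maximum.

Yes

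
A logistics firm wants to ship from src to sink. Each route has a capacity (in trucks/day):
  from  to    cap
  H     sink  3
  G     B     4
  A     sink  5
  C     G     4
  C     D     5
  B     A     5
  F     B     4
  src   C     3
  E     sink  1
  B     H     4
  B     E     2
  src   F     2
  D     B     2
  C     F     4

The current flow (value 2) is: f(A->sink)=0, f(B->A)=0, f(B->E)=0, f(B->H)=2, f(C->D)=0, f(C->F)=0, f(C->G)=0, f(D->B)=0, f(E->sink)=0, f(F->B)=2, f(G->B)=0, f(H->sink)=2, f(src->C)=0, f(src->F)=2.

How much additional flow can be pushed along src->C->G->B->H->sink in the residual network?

Residual capacities along the path: src->C: 3, C->G: 4, G->B: 4, B->H: 2, H->sink: 1.
Minimum is 1.

1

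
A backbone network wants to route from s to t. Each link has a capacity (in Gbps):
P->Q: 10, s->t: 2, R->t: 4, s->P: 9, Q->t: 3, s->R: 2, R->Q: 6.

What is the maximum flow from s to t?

Augment s->t: bottleneck 2. Total 2.
Augment s->R->t: bottleneck 2. Total 4.
Augment s->P->Q->t: bottleneck 3. Total 7.
No augmenting path remains in the residual graph.

7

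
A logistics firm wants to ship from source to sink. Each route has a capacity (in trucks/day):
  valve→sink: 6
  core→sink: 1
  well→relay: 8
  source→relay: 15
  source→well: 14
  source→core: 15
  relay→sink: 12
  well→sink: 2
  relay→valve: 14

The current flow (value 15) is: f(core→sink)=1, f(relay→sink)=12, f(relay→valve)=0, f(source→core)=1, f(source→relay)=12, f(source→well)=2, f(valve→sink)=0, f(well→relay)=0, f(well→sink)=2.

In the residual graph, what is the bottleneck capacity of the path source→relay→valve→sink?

3

Residual capacities along the path: source→relay: 3, relay→valve: 14, valve→sink: 6.
Minimum is 3.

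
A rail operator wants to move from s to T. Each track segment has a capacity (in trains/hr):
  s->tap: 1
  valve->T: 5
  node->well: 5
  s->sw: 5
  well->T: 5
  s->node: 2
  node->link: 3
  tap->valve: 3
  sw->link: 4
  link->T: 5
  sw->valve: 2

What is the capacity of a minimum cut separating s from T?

Max flow = 8 (via 4 augmenting paths).
In the residual at optimum, the set reachable from s is {s}.
Cut edges: s->tap (cap 1), s->sw (cap 5), s->node (cap 2). Sum = 8.

8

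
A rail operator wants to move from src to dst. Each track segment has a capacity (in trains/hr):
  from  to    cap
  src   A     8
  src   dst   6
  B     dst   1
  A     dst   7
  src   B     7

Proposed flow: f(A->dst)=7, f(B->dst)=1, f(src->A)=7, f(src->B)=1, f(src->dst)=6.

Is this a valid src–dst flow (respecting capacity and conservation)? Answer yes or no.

Yes

Every edge has 0 ≤ f(e) ≤ cap(e).
At each intermediate node, inflow equals outflow.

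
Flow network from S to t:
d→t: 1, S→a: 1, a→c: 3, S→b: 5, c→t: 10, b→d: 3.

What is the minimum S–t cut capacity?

Max flow = 2 (via 2 augmenting paths).
In the residual at optimum, the set reachable from S is {S, b, d}.
Cut edges: S→a (cap 1), d→t (cap 1). Sum = 2.

2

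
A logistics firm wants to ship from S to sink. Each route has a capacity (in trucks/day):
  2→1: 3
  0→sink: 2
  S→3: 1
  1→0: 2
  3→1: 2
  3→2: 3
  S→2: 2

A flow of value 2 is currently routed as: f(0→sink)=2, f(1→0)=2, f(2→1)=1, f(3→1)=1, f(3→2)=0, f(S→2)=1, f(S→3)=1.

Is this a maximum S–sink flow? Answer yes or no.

Residual reachable from S: {1, 2, 3, S}; sink is not reachable.
Saturated cut: 1→0 with total capacity 2 = current flow value. Flow is maximum.

Yes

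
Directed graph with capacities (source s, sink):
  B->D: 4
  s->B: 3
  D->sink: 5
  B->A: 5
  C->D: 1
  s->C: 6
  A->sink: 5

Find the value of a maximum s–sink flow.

4

Augment s->C->D->sink: bottleneck 1. Total 1.
Augment s->B->D->sink: bottleneck 3. Total 4.
No augmenting path remains in the residual graph.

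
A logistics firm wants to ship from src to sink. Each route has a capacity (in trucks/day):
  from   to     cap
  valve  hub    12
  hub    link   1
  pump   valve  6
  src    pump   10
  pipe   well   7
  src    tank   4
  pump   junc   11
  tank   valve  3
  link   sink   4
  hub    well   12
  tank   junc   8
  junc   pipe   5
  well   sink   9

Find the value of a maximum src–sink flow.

Augment src→tank→valve→hub→well→sink: bottleneck 3. Total 3.
Augment src→tank→junc→pipe→well→sink: bottleneck 1. Total 4.
Augment src→pump→junc→pipe→well→sink: bottleneck 4. Total 8.
Augment src→pump→valve→hub→well→sink: bottleneck 1. Total 9.
Augment src→pump→valve→hub→link→sink: bottleneck 1. Total 10.
No augmenting path remains in the residual graph.

10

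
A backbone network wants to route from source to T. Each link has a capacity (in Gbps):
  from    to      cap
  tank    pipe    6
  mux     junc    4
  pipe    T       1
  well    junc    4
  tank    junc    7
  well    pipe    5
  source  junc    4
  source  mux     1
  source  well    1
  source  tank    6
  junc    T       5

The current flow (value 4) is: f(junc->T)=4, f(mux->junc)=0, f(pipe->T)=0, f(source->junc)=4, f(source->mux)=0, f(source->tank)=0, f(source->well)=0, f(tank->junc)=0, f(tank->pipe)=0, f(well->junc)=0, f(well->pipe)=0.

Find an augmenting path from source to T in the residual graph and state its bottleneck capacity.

Residual along source->tank->junc->T: source->tank: 6, tank->junc: 7, junc->T: 1.
Bottleneck = min = 1.

source->tank->junc->T, bottleneck 1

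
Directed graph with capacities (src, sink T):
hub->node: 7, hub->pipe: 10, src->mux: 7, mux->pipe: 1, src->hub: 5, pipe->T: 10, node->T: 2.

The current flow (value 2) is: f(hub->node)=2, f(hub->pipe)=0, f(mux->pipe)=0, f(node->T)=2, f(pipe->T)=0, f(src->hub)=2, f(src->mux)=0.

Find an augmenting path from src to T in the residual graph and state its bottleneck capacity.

src->hub->pipe->T, bottleneck 3

Residual along src->hub->pipe->T: src->hub: 3, hub->pipe: 10, pipe->T: 10.
Bottleneck = min = 3.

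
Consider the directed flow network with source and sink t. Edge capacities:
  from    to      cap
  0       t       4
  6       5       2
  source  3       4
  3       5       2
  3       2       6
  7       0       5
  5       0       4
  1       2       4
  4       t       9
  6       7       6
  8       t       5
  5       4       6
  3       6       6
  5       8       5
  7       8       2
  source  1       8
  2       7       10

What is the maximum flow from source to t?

Augment source→3→5→4→t: bottleneck 2. Total 2.
Augment source→3→6→5→4→t: bottleneck 2. Total 4.
Augment source→1→2→7→8→t: bottleneck 2. Total 6.
Augment source→1→2→7→0→t: bottleneck 2. Total 8.
No augmenting path remains in the residual graph.

8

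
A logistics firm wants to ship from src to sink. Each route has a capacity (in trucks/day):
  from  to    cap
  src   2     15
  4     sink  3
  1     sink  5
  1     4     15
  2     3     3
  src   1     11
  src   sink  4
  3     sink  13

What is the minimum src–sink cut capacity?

15

Max flow = 15 (via 4 augmenting paths).
In the residual at optimum, the set reachable from src is {1, 2, 4, src}.
Cut edges: src→sink (cap 4), 1→sink (cap 5), 2→3 (cap 3), 4→sink (cap 3). Sum = 15.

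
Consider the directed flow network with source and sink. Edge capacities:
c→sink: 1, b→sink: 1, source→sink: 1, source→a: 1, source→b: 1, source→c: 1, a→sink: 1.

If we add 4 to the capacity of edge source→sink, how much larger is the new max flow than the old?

Original max flow = 4.
After raising cap(source→sink), augmenting paths through that edge carry 4 more units.
New max flow = 8. Increase = 4.

4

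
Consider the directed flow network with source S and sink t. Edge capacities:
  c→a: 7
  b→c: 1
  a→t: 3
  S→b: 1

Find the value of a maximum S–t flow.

1

Augment S→b→c→a→t: bottleneck 1. Total 1.
No augmenting path remains in the residual graph.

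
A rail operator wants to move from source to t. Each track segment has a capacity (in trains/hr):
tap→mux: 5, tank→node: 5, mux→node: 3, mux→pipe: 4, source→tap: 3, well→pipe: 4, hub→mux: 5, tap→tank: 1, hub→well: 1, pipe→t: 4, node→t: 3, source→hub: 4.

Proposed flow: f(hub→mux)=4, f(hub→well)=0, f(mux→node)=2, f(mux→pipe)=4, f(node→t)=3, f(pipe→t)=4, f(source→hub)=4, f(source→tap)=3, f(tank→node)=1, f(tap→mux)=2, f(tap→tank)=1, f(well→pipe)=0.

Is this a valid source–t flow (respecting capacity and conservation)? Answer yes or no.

Every edge has 0 ≤ f(e) ≤ cap(e).
At each intermediate node, inflow equals outflow.

Yes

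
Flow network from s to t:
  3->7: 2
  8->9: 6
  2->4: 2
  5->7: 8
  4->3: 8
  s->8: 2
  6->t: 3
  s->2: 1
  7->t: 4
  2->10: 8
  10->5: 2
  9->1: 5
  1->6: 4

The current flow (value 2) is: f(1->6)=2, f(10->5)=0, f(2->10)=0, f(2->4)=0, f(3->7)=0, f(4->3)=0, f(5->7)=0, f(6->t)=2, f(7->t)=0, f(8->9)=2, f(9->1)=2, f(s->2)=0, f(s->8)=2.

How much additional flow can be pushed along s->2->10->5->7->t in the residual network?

Residual capacities along the path: s->2: 1, 2->10: 8, 10->5: 2, 5->7: 8, 7->t: 4.
Minimum is 1.

1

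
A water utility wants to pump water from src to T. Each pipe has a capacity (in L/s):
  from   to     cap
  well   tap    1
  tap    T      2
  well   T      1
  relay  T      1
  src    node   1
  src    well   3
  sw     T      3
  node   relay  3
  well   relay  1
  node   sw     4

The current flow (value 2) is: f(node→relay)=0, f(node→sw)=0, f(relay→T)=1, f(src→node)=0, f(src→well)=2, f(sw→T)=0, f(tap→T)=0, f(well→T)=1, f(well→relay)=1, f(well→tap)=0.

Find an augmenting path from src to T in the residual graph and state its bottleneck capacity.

Residual along src→well→tap→T: src→well: 1, well→tap: 1, tap→T: 2.
Bottleneck = min = 1.

src→well→tap→T, bottleneck 1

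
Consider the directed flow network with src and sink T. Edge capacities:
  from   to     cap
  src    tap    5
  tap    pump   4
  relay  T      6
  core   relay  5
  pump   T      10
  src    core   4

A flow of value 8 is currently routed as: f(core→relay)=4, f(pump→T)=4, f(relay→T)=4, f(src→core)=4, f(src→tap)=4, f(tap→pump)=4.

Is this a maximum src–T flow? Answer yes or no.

Yes

Residual reachable from src: {src, tap}; T is not reachable.
Saturated cut: tap→pump, src→core with total capacity 8 = current flow value. Flow is maximum.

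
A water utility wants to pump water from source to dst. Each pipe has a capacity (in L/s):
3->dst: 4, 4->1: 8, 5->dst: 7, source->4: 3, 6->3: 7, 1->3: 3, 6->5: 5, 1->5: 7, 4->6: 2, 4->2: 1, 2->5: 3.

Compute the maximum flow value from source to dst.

Augment source->4->6->5->dst: bottleneck 2. Total 2.
Augment source->4->1->3->dst: bottleneck 1. Total 3.
No augmenting path remains in the residual graph.

3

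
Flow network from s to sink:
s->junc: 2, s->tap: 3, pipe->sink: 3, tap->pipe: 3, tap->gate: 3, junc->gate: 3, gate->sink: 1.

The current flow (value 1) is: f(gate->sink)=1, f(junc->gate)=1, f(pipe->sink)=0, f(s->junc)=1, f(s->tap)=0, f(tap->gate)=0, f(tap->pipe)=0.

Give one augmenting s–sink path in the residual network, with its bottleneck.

Residual along s->tap->pipe->sink: s->tap: 3, tap->pipe: 3, pipe->sink: 3.
Bottleneck = min = 3.

s->tap->pipe->sink, bottleneck 3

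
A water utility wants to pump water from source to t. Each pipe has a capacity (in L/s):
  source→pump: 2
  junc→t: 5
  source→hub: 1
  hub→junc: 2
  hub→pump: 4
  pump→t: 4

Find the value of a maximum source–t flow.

3

Augment source→pump→t: bottleneck 2. Total 2.
Augment source→hub→junc→t: bottleneck 1. Total 3.
No augmenting path remains in the residual graph.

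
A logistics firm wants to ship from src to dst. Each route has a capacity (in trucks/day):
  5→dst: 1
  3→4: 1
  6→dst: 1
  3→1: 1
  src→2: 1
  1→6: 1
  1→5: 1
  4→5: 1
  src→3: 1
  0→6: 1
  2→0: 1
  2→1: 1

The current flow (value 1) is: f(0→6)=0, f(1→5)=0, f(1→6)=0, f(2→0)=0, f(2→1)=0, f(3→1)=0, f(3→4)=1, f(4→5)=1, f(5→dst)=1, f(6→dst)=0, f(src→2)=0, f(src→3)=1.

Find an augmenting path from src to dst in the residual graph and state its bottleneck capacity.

Residual along src→2→1→6→dst: src→2: 1, 2→1: 1, 1→6: 1, 6→dst: 1.
Bottleneck = min = 1.

src→2→1→6→dst, bottleneck 1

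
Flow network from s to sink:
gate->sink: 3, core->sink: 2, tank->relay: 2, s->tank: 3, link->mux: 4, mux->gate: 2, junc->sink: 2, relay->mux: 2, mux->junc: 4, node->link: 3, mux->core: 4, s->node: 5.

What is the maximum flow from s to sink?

5

Augment s->tank->relay->mux->gate->sink: bottleneck 2. Total 2.
Augment s->node->link->mux->core->sink: bottleneck 2. Total 4.
Augment s->node->link->mux->junc->sink: bottleneck 1. Total 5.
No augmenting path remains in the residual graph.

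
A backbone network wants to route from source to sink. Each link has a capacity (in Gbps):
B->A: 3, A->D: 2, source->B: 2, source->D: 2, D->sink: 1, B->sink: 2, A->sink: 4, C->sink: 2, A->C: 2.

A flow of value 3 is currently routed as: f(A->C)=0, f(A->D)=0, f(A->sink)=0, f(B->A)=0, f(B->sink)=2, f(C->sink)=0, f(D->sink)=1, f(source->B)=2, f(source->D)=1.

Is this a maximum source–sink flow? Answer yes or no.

Residual reachable from source: {D, source}; sink is not reachable.
Saturated cut: source->B, D->sink with total capacity 3 = current flow value. Flow is maximum.

Yes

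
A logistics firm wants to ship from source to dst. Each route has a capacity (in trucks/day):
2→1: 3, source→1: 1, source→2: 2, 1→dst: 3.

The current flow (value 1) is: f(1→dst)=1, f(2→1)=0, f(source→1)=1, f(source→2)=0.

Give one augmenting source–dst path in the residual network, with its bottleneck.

source→2→1→dst, bottleneck 2

Residual along source→2→1→dst: source→2: 2, 2→1: 3, 1→dst: 2.
Bottleneck = min = 2.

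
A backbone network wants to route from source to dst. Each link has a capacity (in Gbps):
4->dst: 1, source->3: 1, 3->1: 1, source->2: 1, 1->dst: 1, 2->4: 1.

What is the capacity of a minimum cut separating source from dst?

2

Max flow = 2 (via 2 augmenting paths).
In the residual at optimum, the set reachable from source is {source}.
Cut edges: source->2 (cap 1), source->3 (cap 1). Sum = 2.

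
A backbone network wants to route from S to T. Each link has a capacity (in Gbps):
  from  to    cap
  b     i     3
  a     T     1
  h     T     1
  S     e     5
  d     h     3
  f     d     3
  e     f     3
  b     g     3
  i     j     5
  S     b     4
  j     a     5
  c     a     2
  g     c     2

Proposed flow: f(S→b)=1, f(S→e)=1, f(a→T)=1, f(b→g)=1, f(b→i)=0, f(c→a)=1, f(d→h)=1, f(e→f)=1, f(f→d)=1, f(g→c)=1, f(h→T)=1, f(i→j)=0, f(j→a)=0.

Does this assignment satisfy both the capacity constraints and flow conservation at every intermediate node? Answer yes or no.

Every edge has 0 ≤ f(e) ≤ cap(e).
At each intermediate node, inflow equals outflow.

Yes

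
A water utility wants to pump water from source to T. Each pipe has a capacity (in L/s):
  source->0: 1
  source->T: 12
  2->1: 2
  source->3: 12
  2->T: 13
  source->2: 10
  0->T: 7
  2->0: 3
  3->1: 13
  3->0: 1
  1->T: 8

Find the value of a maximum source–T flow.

32

Augment source->T: bottleneck 12. Total 12.
Augment source->2->T: bottleneck 10. Total 22.
Augment source->0->T: bottleneck 1. Total 23.
Augment source->3->1->T: bottleneck 8. Total 31.
Augment source->3->0->T: bottleneck 1. Total 32.
No augmenting path remains in the residual graph.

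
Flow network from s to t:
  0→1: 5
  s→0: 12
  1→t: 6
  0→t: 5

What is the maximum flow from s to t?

10

Augment s→0→t: bottleneck 5. Total 5.
Augment s→0→1→t: bottleneck 5. Total 10.
No augmenting path remains in the residual graph.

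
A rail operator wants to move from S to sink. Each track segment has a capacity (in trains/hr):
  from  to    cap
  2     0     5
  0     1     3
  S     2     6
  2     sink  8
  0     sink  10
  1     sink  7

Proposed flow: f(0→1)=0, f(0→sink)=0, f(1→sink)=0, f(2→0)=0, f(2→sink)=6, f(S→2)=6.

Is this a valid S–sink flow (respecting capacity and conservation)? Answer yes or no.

Every edge has 0 ≤ f(e) ≤ cap(e).
At each intermediate node, inflow equals outflow.

Yes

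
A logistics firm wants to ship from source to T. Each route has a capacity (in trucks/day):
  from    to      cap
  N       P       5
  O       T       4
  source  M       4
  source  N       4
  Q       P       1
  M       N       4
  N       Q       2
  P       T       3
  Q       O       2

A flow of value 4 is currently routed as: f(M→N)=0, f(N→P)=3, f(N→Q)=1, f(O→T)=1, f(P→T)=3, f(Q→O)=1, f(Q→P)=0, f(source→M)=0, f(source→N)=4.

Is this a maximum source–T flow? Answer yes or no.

No

Residual path source→M→N→Q→O→T has bottleneck 1 > 0.
Pushing 1 along it raises the flow to 5, so the given flow is not maximum.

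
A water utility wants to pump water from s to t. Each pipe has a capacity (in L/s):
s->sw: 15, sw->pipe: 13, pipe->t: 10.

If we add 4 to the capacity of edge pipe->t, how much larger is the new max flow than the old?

3

Original max flow = 10.
After raising cap(pipe->t), augmenting paths through that edge carry 3 more units.
New max flow = 13. Increase = 3.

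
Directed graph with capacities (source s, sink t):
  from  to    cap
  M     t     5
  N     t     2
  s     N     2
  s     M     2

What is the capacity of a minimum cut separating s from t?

4

Max flow = 4 (via 2 augmenting paths).
In the residual at optimum, the set reachable from s is {s}.
Cut edges: s->N (cap 2), s->M (cap 2). Sum = 4.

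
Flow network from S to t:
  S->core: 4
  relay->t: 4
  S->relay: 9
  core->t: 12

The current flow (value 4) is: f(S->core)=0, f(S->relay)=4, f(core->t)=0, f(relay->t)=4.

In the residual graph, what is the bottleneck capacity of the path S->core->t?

4

Residual capacities along the path: S->core: 4, core->t: 12.
Minimum is 4.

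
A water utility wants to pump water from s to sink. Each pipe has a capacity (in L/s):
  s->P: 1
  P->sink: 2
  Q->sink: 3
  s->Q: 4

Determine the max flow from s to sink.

4

Augment s->P->sink: bottleneck 1. Total 1.
Augment s->Q->sink: bottleneck 3. Total 4.
No augmenting path remains in the residual graph.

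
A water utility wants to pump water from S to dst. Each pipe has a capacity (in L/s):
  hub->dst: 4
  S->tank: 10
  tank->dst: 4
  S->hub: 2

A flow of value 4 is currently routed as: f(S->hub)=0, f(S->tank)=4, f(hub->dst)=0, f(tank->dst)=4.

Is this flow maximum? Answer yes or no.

No

Residual path S->hub->dst has bottleneck 2 > 0.
Pushing 2 along it raises the flow to 6, so the given flow is not maximum.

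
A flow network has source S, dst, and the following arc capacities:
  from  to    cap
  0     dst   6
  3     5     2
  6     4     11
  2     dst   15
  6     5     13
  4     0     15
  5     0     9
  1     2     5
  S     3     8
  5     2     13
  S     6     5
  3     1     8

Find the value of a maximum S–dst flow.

Augment S->6->4->0->dst: bottleneck 5. Total 5.
Augment S->3->5->0->dst: bottleneck 1. Total 6.
Augment S->3->5->2->dst: bottleneck 1. Total 7.
Augment S->3->1->2->dst: bottleneck 5. Total 12.
No augmenting path remains in the residual graph.

12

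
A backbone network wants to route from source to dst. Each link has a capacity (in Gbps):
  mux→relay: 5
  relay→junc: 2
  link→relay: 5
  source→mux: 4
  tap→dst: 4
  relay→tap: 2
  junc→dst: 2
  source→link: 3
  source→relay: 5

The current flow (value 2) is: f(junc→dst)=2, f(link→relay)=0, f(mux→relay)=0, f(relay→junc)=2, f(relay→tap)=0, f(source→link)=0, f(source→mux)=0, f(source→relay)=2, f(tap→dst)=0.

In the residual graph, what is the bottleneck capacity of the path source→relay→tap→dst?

2

Residual capacities along the path: source→relay: 3, relay→tap: 2, tap→dst: 4.
Minimum is 2.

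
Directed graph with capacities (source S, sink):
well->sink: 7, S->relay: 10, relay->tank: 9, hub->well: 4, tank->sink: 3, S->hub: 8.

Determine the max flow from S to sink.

Augment S->hub->well->sink: bottleneck 4. Total 4.
Augment S->relay->tank->sink: bottleneck 3. Total 7.
No augmenting path remains in the residual graph.

7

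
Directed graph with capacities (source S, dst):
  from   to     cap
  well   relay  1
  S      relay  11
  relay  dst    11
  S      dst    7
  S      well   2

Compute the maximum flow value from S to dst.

Augment S->dst: bottleneck 7. Total 7.
Augment S->relay->dst: bottleneck 11. Total 18.
No augmenting path remains in the residual graph.

18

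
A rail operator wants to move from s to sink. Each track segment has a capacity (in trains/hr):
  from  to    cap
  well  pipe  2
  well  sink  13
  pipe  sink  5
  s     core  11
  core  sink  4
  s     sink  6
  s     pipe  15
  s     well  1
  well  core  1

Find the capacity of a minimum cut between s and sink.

16

Max flow = 16 (via 4 augmenting paths).
In the residual at optimum, the set reachable from s is {core, pipe, s}.
Cut edges: s→well (cap 1), s→sink (cap 6), core→sink (cap 4), pipe→sink (cap 5). Sum = 16.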